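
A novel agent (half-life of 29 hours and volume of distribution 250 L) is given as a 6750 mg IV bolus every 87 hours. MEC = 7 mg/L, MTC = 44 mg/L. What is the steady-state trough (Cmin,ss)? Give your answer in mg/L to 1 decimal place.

The dosing interval is 3 half-lives, so f = 2^(−3) = 0.125.
Accumulation ratio R = 1/(1 − f) = 1/0.875 = 8/7.
Single-dose peak C₀ = D/Vd = 6750/250 = 27 mg/L.
Steady-state peak Cmax,ss = C₀·R = 27 × 8/7 ≈ 30.857 mg/L.
Steady-state trough Cmin,ss = Cmax,ss·f ≈ 30.857 × 0.125 ≈ 3.857 mg/L.
Trough 3.9 mg/L vs MEC 7 mg/L: subtherapeutic.

3.9 mg/L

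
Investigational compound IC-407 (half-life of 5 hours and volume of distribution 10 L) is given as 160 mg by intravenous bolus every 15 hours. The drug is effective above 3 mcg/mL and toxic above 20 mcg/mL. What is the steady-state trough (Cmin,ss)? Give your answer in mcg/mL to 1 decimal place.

τ = 15 h = 3 half-lives, so f = (1/2)^3 = 0.125.
At steady state, R = 1/(1 − 0.125) = 8/7.
Single-dose peak C₀ = D/Vd = 160/10 = 16 mcg/mL.
Steady-state peak Cmax,ss = C₀·R = 16 × 8/7 ≈ 18.286 mcg/mL.
Steady-state trough Cmin,ss = Cmax,ss·f ≈ 18.286 × 0.125 ≈ 2.286 mcg/mL.
Trough 2.3 mcg/mL vs MEC 3 mcg/mL: subtherapeutic.

2.3 mcg/mL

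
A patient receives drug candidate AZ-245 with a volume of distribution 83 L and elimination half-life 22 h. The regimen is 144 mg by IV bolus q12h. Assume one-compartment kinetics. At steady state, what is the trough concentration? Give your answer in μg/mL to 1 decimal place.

τ/t½ = 12/22 ≈ 0.54545, so fraction remaining f = (1/2)^(12/22) ≈ 0.6852.
Single-dose peak C₀ = D/Vd = 144/83 ≈ 1.735 μg/mL.
Steady-state trough Cmin,ss = C₀·f/(1−f) ≈ 1.735 × 0.6852/0.3148 ≈ 3.776 μg/mL.

3.8 μg/mL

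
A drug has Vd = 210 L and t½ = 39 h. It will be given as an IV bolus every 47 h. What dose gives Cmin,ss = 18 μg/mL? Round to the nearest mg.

4935 mg

τ/t½ = 47/39 ≈ 1.2051, so f = (1/2)^(47/39) ≈ 0.433731.
Cmin,ss = (D/Vd)·f/(1−f), so D = Cmin,ss·Vd·(1−f)/f.
D = 18 × 210 × (1−f)/f ≈ 18 × 210 × 1.30558 ≈ 4935.09 mg.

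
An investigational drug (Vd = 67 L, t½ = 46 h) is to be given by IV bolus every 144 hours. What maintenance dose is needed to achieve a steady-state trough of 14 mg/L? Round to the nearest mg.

7276 mg

τ/t½ = 144/46 ≈ 3.1304, so f = (1/2)^(144/46) ≈ 0.114195.
Cmin,ss = (D/Vd)·f/(1−f), so D = Cmin,ss·Vd·(1−f)/f.
D = 14 × 67 × (1−f)/f ≈ 14 × 67 × 7.75695 ≈ 7276.02 mg.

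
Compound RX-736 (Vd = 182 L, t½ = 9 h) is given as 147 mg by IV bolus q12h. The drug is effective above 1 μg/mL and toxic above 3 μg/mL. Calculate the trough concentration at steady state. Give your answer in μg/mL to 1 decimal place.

Over one 12-h interval, 12/9 ≈ 1.3333 half-lives elapse, leaving f ≈ 0.3969 of each dose.
At steady state, accumulation factor R = 1/(1 − e^(−kτ)) ≈ 1.6581.
Single-dose peak C₀ = D/Vd = 147/182 ≈ 0.808 μg/mL.
Cmax,ss = C₀/(1 − f) ≈ 0.808/0.6031 ≈ 1.340 μg/mL.
One interval later, Cmin,ss = Cmax,ss·e^(−kτ) ≈ 1.340 × 0.3969 ≈ 0.532 μg/mL.
Trough 0.5 μg/mL vs MEC 1 μg/mL: subtherapeutic.

0.5 μg/mL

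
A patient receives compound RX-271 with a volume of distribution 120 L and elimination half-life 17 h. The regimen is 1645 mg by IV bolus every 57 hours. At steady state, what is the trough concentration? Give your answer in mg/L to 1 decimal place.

1.5 mg/L

τ/t½ = 57/17 ≈ 3.3529, so fraction remaining f = (1/2)^(57/17) ≈ 0.0979.
Accumulation ratio R = 1/(1 − f) ≈ 1/0.9021 ≈ 1.1085.
Each bolus raises the concentration by D/Vd = 1645/120 ≈ 13.708 mg/L.
Steady-state peak Cmax,ss = C₀·R ≈ 13.708 × 1.1085 ≈ 15.195 mg/L.
One interval later, Cmin,ss = Cmax,ss·e^(−kτ) ≈ 15.195 × 0.0979 ≈ 1.488 mg/L.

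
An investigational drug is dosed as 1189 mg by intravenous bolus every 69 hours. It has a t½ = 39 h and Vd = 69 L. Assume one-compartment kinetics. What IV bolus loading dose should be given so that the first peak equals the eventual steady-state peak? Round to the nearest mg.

f = (1/2)^(69/39) ≈ 0.293365; accumulation ratio R = 1/(1−f) ≈ 1.41516.
Loading dose to hit Cmax,ss on first dose: D_load = D_maint·R ≈ 1189 × 1.41516 ≈ 1682.63 mg.

1683 mg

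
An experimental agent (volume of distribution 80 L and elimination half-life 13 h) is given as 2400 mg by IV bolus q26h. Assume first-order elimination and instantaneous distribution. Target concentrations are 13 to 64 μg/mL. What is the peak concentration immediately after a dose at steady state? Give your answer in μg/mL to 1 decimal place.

40.0 μg/mL

τ = 26 h = 2 half-lives, so f = (1/2)^2 = 0.25.
Accumulation ratio R = 1/(1 − f) = 1/0.75 = 4/3.
Single-dose peak C₀ = D/Vd = 2400/80 = 30 μg/mL.
Steady-state peak Cmax,ss = C₀·R = 30 × 4/3 ≈ 40.000 μg/mL.
Peak 40.0 μg/mL vs MTC 64 μg/mL: below toxic threshold.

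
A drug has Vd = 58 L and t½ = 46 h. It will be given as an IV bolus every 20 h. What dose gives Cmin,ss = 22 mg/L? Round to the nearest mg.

τ/t½ = 20/46 ≈ 0.43478, so f = (1/2)^(20/46) ≈ 0.739805.
Cmin,ss = (D/Vd)·f/(1−f), so D = Cmin,ss·Vd·(1−f)/f.
D = 22 × 58 × (1−f)/f ≈ 22 × 58 × 0.35171 ≈ 448.78 mg.

449 mg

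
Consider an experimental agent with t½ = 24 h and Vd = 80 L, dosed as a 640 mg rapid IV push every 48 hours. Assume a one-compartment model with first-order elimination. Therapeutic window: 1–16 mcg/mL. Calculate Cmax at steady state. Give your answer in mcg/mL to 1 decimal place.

10.7 mcg/mL

τ = 48 h = 2 half-lives, so f = (1/2)^2 = 0.25.
Accumulation ratio R = 1/(1 − f) = 1/0.75 = 4/3.
Single-dose peak C₀ = D/Vd = 640/80 = 8 mcg/mL.
Steady-state peak Cmax,ss = C₀·R = 8 × 4/3 ≈ 10.667 mcg/mL.
Peak 10.7 mcg/mL vs MTC 16 mcg/mL: below toxic threshold.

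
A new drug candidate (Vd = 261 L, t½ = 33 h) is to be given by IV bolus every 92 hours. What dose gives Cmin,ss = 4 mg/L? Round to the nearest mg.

τ/t½ = 92/33 ≈ 2.7879, so f = (1/2)^(92/33) ≈ 0.144799.
Cmin,ss = (D/Vd)·f/(1−f), so D = Cmin,ss·Vd·(1−f)/f.
D = 4 × 261 × (1−f)/f ≈ 4 × 261 × 5.90613 ≈ 6166.00 mg.

6166 mg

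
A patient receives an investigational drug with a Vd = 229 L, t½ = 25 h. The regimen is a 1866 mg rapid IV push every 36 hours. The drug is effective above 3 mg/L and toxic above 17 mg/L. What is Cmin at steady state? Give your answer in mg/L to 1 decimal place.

4.8 mg/L

Over one 36-h interval, 36/25 ≈ 1.44 half-lives elapse, leaving f ≈ 0.3686 of each dose.
Each bolus raises the concentration by D/Vd = 1866/229 ≈ 8.148 mg/L.
Steady-state trough Cmin,ss = C₀·f/(1−f) ≈ 8.148 × 0.3686/0.6314 ≈ 4.757 mg/L.
Trough 4.8 mg/L vs MEC 3 mg/L: adequate.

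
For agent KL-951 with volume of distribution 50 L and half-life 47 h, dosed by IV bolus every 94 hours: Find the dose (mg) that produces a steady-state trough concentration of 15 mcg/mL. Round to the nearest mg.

2250 mg

τ/t½ = 94/47 ≈ 2, so f = (1/2)^(94/47) ≈ 0.250000.
Cmin,ss = (D/Vd)·f/(1−f), so D = Cmin,ss·Vd·(1−f)/f.
D = 15 × 50 × (1−f)/f ≈ 15 × 50 × 3.00000 ≈ 2250.00 mg.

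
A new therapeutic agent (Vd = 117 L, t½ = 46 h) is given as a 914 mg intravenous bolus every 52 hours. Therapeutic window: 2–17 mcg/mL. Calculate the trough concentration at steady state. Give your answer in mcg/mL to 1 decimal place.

6.6 mcg/mL

Over one 52-h interval, 52/46 ≈ 1.1304 half-lives elapse, leaving f ≈ 0.4568 of each dose.
At steady state, accumulation factor R = 1/(1 − e^(−kτ)) ≈ 1.8409.
Single-dose peak C₀ = D/Vd = 914/117 ≈ 7.812 mcg/mL.
Steady-state peak Cmax,ss = C₀·R ≈ 7.812 × 1.8409 ≈ 14.381 mcg/mL.
Steady-state trough Cmin,ss = Cmax,ss·f ≈ 14.381 × 0.4568 ≈ 6.569 mcg/mL.
Trough 6.6 mcg/mL vs MEC 2 mcg/mL: adequate.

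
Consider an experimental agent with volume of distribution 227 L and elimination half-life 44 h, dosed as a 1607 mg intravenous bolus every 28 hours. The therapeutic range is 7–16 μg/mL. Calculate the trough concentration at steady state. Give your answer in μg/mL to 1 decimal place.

12.8 μg/mL

k = ln2/t½ = ln2/44 ≈ 0.015753 h⁻¹; fraction remaining f = e^(−kτ) = e^(−0.015753×28) ≈ 0.6433.
Accumulation ratio R = 1/(1 − f) ≈ 1/0.3567 ≈ 2.8035.
Single-dose peak C₀ = D/Vd = 1607/227 ≈ 7.079 μg/mL.
Steady-state peak Cmax,ss = C₀·R ≈ 7.079 × 2.8035 ≈ 19.846 μg/mL.
Steady-state trough Cmin,ss = Cmax,ss·f ≈ 19.846 × 0.6433 ≈ 12.767 μg/mL.
Trough 12.8 μg/mL vs MEC 7 μg/mL: adequate.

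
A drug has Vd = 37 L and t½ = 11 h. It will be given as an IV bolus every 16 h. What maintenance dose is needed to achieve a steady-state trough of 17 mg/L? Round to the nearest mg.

1095 mg

τ/t½ = 16/11 ≈ 1.4545, so f = (1/2)^(16/11) ≈ 0.364870.
Cmin,ss = (D/Vd)·f/(1−f), so D = Cmin,ss·Vd·(1−f)/f.
D = 17 × 37 × (1−f)/f ≈ 17 × 37 × 1.74070 ≈ 1094.90 mg.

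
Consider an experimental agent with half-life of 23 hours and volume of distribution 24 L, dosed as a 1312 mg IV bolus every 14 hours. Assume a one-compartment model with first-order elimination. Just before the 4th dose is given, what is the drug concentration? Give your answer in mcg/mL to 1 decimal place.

f = (1/2)^(τ/t½) = (1/2)^(14/23) ≈ 0.6558.
C₀ = D/Vd = 1312/24 ≈ 54.667 mcg/mL.
Before the 4th dose, 3 doses have been given. Superposition: Cmin = C₀·(f + f² + … + f^3).
≈ 54.667 × (0.6558 + 0.4301 + 0.2820) ≈ 54.667 × 1.3679 ≈ 74.779 mcg/mL.

74.8 mcg/mL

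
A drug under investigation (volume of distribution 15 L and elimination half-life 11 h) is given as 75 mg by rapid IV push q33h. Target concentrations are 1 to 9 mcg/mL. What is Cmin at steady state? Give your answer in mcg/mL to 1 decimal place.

The dosing interval is 3 half-lives, so f = 2^(−3) = 0.125.
At steady state, R = 1/(1 − 0.125) = 8/7.
Single-dose peak C₀ = D/Vd = 75/15 = 5 mcg/mL.
Steady-state peak Cmax,ss = C₀·R = 5 × 8/7 ≈ 5.714 mcg/mL.
Steady-state trough Cmin,ss = Cmax,ss·f ≈ 5.714 × 0.125 ≈ 0.714 mcg/mL.
Trough 0.7 mcg/mL vs MEC 1 mcg/mL: subtherapeutic.

0.7 mcg/mL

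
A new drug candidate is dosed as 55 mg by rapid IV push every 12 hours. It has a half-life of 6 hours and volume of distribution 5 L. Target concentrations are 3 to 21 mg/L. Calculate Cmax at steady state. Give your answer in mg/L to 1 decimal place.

14.7 mg/L

τ = 12 h = 2 half-lives, so f = (1/2)^2 = 0.25.
At steady state, R = 1/(1 − 0.25) = 4/3.
Single-dose peak C₀ = D/Vd = 55/5 = 11 mg/L.
Steady-state peak Cmax,ss = C₀·R = 11 × 4/3 ≈ 14.667 mg/L.
Peak 14.7 mg/L vs MTC 21 mg/L: below toxic threshold.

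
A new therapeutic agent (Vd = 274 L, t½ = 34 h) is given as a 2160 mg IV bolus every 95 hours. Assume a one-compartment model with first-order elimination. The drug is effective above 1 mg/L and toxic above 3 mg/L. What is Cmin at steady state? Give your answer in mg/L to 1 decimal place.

1.3 mg/L

k = ln2/t½ = ln2/34 ≈ 0.020387 h⁻¹; fraction remaining f = e^(−kτ) = e^(−0.020387×95) ≈ 0.1442.
Each bolus raises the concentration by D/Vd = 2160/274 ≈ 7.883 mg/L.
Steady-state trough Cmin,ss = C₀·f/(1−f) ≈ 7.883 × 0.1442/0.8558 ≈ 1.328 mg/L.
Trough 1.3 mg/L vs MEC 1 mg/L: adequate.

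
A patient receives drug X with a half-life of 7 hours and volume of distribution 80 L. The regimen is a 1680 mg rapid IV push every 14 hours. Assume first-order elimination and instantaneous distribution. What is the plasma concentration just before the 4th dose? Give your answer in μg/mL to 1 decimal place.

f = (1/2)^(τ/t½) = (1/2)^(14/7) ≈ 0.2500.
C₀ = D/Vd = 1680/80 ≈ 21.000 μg/mL.
Before the 4th dose, 3 doses have been given. Superposition: Cmin = C₀·(f + f² + … + f^3).
≈ 21.000 × (0.2500 + 0.0625 + 0.0156) ≈ 21.000 × 0.3281 ≈ 6.890 μg/mL.

6.9 μg/mL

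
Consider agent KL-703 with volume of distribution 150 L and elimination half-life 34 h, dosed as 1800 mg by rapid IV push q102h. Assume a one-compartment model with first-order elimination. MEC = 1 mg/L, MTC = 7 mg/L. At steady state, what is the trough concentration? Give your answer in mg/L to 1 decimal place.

1.7 mg/L

τ = 102 h = 3 half-lives, so f = (1/2)^3 = 0.125.
Accumulation ratio R = 1/(1 − f) = 1/0.875 = 8/7.
Single-dose peak C₀ = D/Vd = 1800/150 = 12 mg/L.
Steady-state peak Cmax,ss = C₀·R = 12 × 8/7 ≈ 13.714 mg/L.
Steady-state trough Cmin,ss = Cmax,ss·f ≈ 13.714 × 0.125 ≈ 1.714 mg/L.
Trough 1.7 mg/L vs MEC 1 mg/L: adequate.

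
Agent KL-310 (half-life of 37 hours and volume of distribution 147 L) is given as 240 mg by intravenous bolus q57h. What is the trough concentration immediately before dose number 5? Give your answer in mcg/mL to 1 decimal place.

f = (1/2)^(τ/t½) = (1/2)^(57/37) ≈ 0.3438.
C₀ = D/Vd = 240/147 ≈ 1.633 mcg/mL.
Before the 5th dose, 4 doses have been given. Superposition: Cmin = C₀·(f + f² + … + f^4).
≈ 1.633 × (0.3438 + 0.1182 + 0.0406 + 0.0140) ≈ 1.633 × 0.5166 ≈ 0.844 mcg/mL.

0.8 mcg/mL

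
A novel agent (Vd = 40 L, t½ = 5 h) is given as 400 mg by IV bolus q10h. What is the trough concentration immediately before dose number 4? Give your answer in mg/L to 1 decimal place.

f = (1/2)^(τ/t½) = (1/2)^(10/5) ≈ 0.2500.
C₀ = D/Vd = 400/40 ≈ 10.000 mg/L.
Before the 4th dose, 3 doses have been given. Superposition: Cmin = C₀·(f + f² + … + f^3).
≈ 10.000 × (0.2500 + 0.0625 + 0.0156) ≈ 10.000 × 0.3281 ≈ 3.281 mg/L.

3.3 mg/L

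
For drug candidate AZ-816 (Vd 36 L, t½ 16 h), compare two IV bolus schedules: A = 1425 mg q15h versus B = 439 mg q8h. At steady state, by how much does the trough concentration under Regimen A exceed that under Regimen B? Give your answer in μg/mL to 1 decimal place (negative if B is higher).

Regimen A: f = (1/2)^(15/16) ≈ 0.5221; Cmin,ss = (1425/36)·f/(1−f) ≈ 43.244 μg/mL.
Regimen B: f = (1/2)^(8/16) ≈ 0.7071; Cmin,ss = (439/36)·f/(1−f) ≈ 29.439 μg/mL.
Difference ≈ 43.244 − 29.439 ≈ 13.805 μg/mL.

13.8 μg/mL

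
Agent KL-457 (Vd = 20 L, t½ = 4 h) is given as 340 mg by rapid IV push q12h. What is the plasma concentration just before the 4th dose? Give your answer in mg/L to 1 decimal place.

2.4 mg/L

f = (1/2)^(τ/t½) = (1/2)^(12/4) ≈ 0.1250.
C₀ = D/Vd = 340/20 ≈ 17.000 mg/L.
Before the 4th dose, 3 doses have been given. Superposition: Cmin = C₀·(f + f² + … + f^3).
≈ 17.000 × (0.1250 + 0.0156 + 0.0020) ≈ 17.000 × 0.1426 ≈ 2.424 mg/L.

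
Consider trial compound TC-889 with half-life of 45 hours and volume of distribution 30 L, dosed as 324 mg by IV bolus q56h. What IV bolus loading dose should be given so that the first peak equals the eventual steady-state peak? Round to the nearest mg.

f = (1/2)^(56/45) ≈ 0.422070; accumulation ratio R = 1/(1−f) ≈ 1.73031.
Loading dose to hit Cmax,ss on first dose: D_load = D_maint·R ≈ 324 × 1.73031 ≈ 560.62 mg.

561 mg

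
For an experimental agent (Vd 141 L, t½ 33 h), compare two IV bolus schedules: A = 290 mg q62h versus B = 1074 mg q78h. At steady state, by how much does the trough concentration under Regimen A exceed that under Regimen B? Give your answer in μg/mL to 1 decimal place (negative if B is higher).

-1.1 μg/mL

Regimen A: f = (1/2)^(62/33) ≈ 0.2719; Cmin,ss = (290/141)·f/(1−f) ≈ 0.768 μg/mL.
Regimen B: f = (1/2)^(78/33) ≈ 0.1943; Cmin,ss = (1074/141)·f/(1−f) ≈ 1.837 μg/mL.
Difference ≈ 0.768 − 1.837 ≈ -1.069 μg/mL.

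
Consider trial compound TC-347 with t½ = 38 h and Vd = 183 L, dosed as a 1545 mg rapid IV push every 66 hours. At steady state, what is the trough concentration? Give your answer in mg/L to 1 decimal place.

3.6 mg/L

τ/t½ = 66/38 ≈ 1.7368, so fraction remaining f = (1/2)^(66/38) ≈ 0.3000.
Single-dose peak C₀ = D/Vd = 1545/183 ≈ 8.443 mg/L.
Steady-state trough Cmin,ss = C₀·f/(1−f) ≈ 8.443 × 0.3000/0.7000 ≈ 3.618 mg/L.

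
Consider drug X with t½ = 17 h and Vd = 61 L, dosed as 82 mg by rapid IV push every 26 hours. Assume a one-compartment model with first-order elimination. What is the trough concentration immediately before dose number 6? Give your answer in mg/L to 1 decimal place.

f = (1/2)^(τ/t½) = (1/2)^(26/17) ≈ 0.3464.
C₀ = D/Vd = 82/61 ≈ 1.344 mg/L.
Before the 6th dose, 5 doses have been given. Superposition: Cmin = C₀·(f + f² + … + f^5).
≈ 1.344 × (0.3464 + 0.1200 + 0.0416 + 0.0144 + 0.0050) ≈ 1.344 × 0.5274 ≈ 0.709 mg/L.

0.7 mg/L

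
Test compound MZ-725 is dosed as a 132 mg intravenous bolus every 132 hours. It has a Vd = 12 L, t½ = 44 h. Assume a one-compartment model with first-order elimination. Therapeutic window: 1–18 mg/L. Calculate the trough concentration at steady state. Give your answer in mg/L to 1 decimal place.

τ = 132 h = 3 half-lives, so f = (1/2)^3 = 0.125.
At steady state, R = 1/(1 − 0.125) = 8/7.
Single-dose peak C₀ = D/Vd = 132/12 = 11 mg/L.
Steady-state peak Cmax,ss = C₀·R = 11 × 8/7 ≈ 12.571 mg/L.
Steady-state trough Cmin,ss = Cmax,ss·f ≈ 12.571 × 0.125 ≈ 1.571 mg/L.
Trough 1.6 mg/L vs MEC 1 mg/L: adequate.

1.6 mg/L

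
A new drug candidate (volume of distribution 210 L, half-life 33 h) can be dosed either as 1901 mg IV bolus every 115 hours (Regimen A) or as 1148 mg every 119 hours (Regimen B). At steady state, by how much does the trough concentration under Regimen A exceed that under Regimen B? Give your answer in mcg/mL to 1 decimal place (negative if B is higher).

Regimen A: f = (1/2)^(115/33) ≈ 0.0893; Cmin,ss = (1901/210)·f/(1−f) ≈ 0.888 mcg/mL.
Regimen B: f = (1/2)^(119/33) ≈ 0.0821; Cmin,ss = (1148/210)·f/(1−f) ≈ 0.489 mcg/mL.
Difference ≈ 0.888 − 0.489 ≈ 0.399 mcg/mL.

0.4 mcg/mL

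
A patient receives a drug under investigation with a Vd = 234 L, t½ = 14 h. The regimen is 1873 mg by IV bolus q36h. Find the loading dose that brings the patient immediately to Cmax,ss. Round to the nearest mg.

2252 mg

f = (1/2)^(36/14) ≈ 0.168238; accumulation ratio R = 1/(1−f) ≈ 1.20227.
Loading dose to hit Cmax,ss on first dose: D_load = D_maint·R ≈ 1873 × 1.20227 ≈ 2251.85 mg.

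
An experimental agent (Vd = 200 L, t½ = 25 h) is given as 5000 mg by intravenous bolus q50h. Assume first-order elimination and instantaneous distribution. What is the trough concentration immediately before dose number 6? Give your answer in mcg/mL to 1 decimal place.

f = (1/2)^(τ/t½) = (1/2)^(50/25) ≈ 0.2500.
C₀ = D/Vd = 5000/200 ≈ 25.000 mcg/mL.
Before the 6th dose, 5 doses have been given. Superposition: Cmin = C₀·(f + f² + … + f^5).
≈ 25.000 × (0.2500 + 0.0625 + 0.0156 + 0.0039 + 0.0010) ≈ 25.000 × 0.3330 ≈ 8.325 mcg/mL.

8.3 mcg/mL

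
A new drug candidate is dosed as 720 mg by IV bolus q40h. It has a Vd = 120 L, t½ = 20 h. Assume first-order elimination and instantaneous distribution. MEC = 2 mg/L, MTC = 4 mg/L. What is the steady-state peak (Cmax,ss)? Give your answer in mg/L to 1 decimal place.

8.0 mg/L

The dosing interval is 2 half-lives, so f = 2^(−2) = 0.25.
Accumulation ratio R = 1/(1 − f) = 1/0.75 = 4/3.
Single-dose peak C₀ = D/Vd = 720/120 = 6 mg/L.
Steady-state peak Cmax,ss = C₀·R = 6 × 4/3 ≈ 8.000 mg/L.
Peak 8.0 mg/L vs MTC 4 mg/L: exceeds toxic threshold.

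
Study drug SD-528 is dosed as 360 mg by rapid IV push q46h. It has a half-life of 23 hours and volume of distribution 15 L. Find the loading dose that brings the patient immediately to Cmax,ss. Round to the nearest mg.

f = (1/2)^(46/23) ≈ 0.250000; accumulation ratio R = 1/(1−f) ≈ 1.33333.
Loading dose to hit Cmax,ss on first dose: D_load = D_maint·R ≈ 360 × 1.33333 ≈ 480.00 mg.

480 mg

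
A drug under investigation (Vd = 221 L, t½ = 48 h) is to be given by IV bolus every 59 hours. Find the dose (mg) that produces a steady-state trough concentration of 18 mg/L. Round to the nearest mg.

τ/t½ = 59/48 ≈ 1.2292, so f = (1/2)^(59/48) ≈ 0.426564.
Cmin,ss = (D/Vd)·f/(1−f), so D = Cmin,ss·Vd·(1−f)/f.
D = 18 × 221 × (1−f)/f ≈ 18 × 221 × 1.34431 ≈ 5347.67 mg.

5348 mg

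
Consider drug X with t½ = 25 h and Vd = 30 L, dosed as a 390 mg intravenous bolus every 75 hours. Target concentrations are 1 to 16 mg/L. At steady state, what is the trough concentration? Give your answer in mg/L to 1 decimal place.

1.9 mg/L

τ = 75 h = 3 half-lives, so f = (1/2)^3 = 0.125.
Accumulation ratio R = 1/(1 − f) = 1/0.875 = 8/7.
Single-dose peak C₀ = D/Vd = 390/30 = 13 mg/L.
Steady-state peak Cmax,ss = C₀·R = 13 × 8/7 ≈ 14.857 mg/L.
Steady-state trough Cmin,ss = Cmax,ss·f ≈ 14.857 × 0.125 ≈ 1.857 mg/L.
Trough 1.9 mg/L vs MEC 1 mg/L: adequate.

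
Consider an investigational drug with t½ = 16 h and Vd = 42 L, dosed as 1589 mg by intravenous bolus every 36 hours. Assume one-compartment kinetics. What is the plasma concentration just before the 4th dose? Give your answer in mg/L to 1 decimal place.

10.0 mg/L

f = (1/2)^(τ/t½) = (1/2)^(36/16) ≈ 0.2102.
C₀ = D/Vd = 1589/42 ≈ 37.833 mg/L.
Before the 4th dose, 3 doses have been given. Superposition: Cmin = C₀·(f + f² + … + f^3).
≈ 37.833 × (0.2102 + 0.0442 + 0.0093) ≈ 37.833 × 0.2637 ≈ 9.977 mg/L.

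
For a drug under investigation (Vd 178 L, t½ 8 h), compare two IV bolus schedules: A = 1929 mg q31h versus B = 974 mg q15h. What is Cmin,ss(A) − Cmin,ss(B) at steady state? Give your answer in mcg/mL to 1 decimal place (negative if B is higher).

Regimen A: f = (1/2)^(31/8) ≈ 0.0682; Cmin,ss = (1929/178)·f/(1−f) ≈ 0.793 mcg/mL.
Regimen B: f = (1/2)^(15/8) ≈ 0.2726; Cmin,ss = (974/178)·f/(1−f) ≈ 2.051 mcg/mL.
Difference ≈ 0.793 − 2.051 ≈ -1.258 mcg/mL.

-1.3 mcg/mL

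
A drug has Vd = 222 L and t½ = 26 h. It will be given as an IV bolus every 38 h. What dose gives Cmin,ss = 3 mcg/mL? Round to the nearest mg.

τ/t½ = 38/26 ≈ 1.4615, so f = (1/2)^(38/26) ≈ 0.363106.
Cmin,ss = (D/Vd)·f/(1−f), so D = Cmin,ss·Vd·(1−f)/f.
D = 3 × 222 × (1−f)/f ≈ 3 × 222 × 1.75402 ≈ 1168.18 mg.

1168 mg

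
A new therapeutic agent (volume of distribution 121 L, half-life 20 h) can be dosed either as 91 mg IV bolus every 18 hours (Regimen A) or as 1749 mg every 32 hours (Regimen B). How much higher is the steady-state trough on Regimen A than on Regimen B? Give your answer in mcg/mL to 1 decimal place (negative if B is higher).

Regimen A: f = (1/2)^(18/20) ≈ 0.5359; Cmin,ss = (91/121)·f/(1−f) ≈ 0.868 mcg/mL.
Regimen B: f = (1/2)^(32/20) ≈ 0.3299; Cmin,ss = (1749/121)·f/(1−f) ≈ 7.116 mcg/mL.
Difference ≈ 0.868 − 7.116 ≈ -6.248 mcg/mL.

-6.2 mcg/mL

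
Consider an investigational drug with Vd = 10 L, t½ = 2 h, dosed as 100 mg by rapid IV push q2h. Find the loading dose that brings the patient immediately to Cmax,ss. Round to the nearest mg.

f = (1/2)^(2/2) ≈ 0.500000; accumulation ratio R = 1/(1−f) ≈ 2.00000.
Loading dose to hit Cmax,ss on first dose: D_load = D_maint·R ≈ 100 × 2.00000 ≈ 200.00 mg.

200 mg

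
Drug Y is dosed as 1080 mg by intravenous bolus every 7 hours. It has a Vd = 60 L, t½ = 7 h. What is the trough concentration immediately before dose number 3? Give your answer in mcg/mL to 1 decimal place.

13.5 mcg/mL

f = (1/2)^(τ/t½) = (1/2)^(7/7) ≈ 0.5000.
C₀ = D/Vd = 1080/60 ≈ 18.000 mcg/mL.
Before the 3rd dose, 2 doses have been given. Superposition: Cmin = C₀·(f + f²).
≈ 18.000 × (0.5000 + 0.2500) ≈ 18.000 × 0.7500 ≈ 13.500 mcg/mL.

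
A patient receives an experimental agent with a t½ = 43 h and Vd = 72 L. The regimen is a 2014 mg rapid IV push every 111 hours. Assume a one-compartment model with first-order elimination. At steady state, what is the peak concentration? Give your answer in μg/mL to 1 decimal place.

τ/t½ = 111/43 ≈ 2.5814, so fraction remaining f = (1/2)^(111/43) ≈ 0.1671.
At steady state, accumulation factor R = 1/(1 − e^(−kτ)) ≈ 1.2006.
Single-dose peak C₀ = D/Vd = 2014/72 ≈ 27.972 μg/mL.
Cmax,ss = C₀/(1 − f) ≈ 27.972/0.8329 ≈ 33.584 μg/mL.

33.6 μg/mL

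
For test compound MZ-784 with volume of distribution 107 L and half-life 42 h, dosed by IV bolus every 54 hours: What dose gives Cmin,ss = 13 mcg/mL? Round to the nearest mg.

2000 mg

τ/t½ = 54/42 ≈ 1.2857, so f = (1/2)^(54/42) ≈ 0.410168.
Cmin,ss = (D/Vd)·f/(1−f), so D = Cmin,ss·Vd·(1−f)/f.
D = 13 × 107 × (1−f)/f ≈ 13 × 107 × 1.43803 ≈ 2000.30 mg.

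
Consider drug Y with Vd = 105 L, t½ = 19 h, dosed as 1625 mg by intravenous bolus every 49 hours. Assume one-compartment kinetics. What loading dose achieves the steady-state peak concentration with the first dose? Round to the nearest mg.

f = (1/2)^(49/19) ≈ 0.167363; accumulation ratio R = 1/(1−f) ≈ 1.20100.
Loading dose to hit Cmax,ss on first dose: D_load = D_maint·R ≈ 1625 × 1.20100 ≈ 1951.62 mg.

1952 mg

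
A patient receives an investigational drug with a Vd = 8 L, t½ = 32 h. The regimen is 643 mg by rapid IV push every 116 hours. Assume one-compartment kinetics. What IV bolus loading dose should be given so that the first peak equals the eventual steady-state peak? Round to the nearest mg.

f = (1/2)^(116/32) ≈ 0.081052; accumulation ratio R = 1/(1−f) ≈ 1.08820.
Loading dose to hit Cmax,ss on first dose: D_load = D_maint·R ≈ 643 × 1.08820 ≈ 699.71 mg.

700 mg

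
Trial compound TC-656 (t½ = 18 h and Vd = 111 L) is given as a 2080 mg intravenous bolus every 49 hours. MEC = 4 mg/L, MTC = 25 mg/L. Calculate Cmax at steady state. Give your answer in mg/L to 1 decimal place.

Over one 49-h interval, 49/18 ≈ 2.7222 half-lives elapse, leaving f ≈ 0.1515 of each dose.
Accumulation ratio R = 1/(1 − f) ≈ 1/0.8485 ≈ 1.1786.
Each bolus raises the concentration by D/Vd = 2080/111 ≈ 18.739 mg/L.
Steady-state peak Cmax,ss = C₀·R ≈ 18.739 × 1.1786 ≈ 22.086 mg/L.
Peak 22.1 mg/L vs MTC 25 mg/L: below toxic threshold.

22.1 mg/L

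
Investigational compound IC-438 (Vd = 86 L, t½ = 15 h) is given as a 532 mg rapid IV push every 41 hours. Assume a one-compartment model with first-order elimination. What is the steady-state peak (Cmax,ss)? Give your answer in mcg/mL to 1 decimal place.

k = ln2/t½ = ln2/15 ≈ 0.046210 h⁻¹; fraction remaining f = e^(−kτ) = e^(−0.046210×41) ≈ 0.1504.
Accumulation ratio R = 1/(1 − f) ≈ 1/0.8496 ≈ 1.1770.
Each bolus raises the concentration by D/Vd = 532/86 ≈ 6.186 mcg/mL.
Steady-state peak Cmax,ss = C₀·R ≈ 6.186 × 1.1770 ≈ 7.281 mcg/mL.

7.3 mcg/mL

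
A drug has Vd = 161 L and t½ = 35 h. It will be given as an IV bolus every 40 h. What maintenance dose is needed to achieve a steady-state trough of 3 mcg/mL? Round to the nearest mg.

584 mg

τ/t½ = 40/35 ≈ 1.1429, so f = (1/2)^(40/35) ≈ 0.452862.
Cmin,ss = (D/Vd)·f/(1−f), so D = Cmin,ss·Vd·(1−f)/f.
D = 3 × 161 × (1−f)/f ≈ 3 × 161 × 1.20818 ≈ 583.55 mg.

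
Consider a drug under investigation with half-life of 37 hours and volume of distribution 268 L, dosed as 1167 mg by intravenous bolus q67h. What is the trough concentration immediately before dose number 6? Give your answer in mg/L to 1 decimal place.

f = (1/2)^(τ/t½) = (1/2)^(67/37) ≈ 0.2850.
C₀ = D/Vd = 1167/268 ≈ 4.354 mg/L.
Before the 6th dose, 5 doses have been given. Superposition: Cmin = C₀·(f + f² + … + f^5).
≈ 4.354 × (0.2850 + 0.0812 + 0.0231 + 0.0066 + 0.0019) ≈ 4.354 × 0.3978 ≈ 1.732 mg/L.

1.7 mg/L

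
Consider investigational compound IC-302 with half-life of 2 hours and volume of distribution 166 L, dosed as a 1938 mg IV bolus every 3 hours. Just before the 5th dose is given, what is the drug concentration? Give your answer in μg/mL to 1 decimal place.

f = (1/2)^(τ/t½) = (1/2)^(3/2) ≈ 0.3536.
C₀ = D/Vd = 1938/166 ≈ 11.675 μg/mL.
Before the 5th dose, 4 doses have been given. Superposition: Cmin = C₀·(f + f² + … + f^4).
≈ 11.675 × (0.3536 + 0.1250 + 0.0442 + 0.0156) ≈ 11.675 × 0.5384 ≈ 6.286 μg/mL.

6.3 μg/mL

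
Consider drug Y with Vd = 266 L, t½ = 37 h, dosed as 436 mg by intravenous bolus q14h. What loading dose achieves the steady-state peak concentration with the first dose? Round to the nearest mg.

f = (1/2)^(14/37) ≈ 0.769302; accumulation ratio R = 1/(1−f) ≈ 4.33467.
Loading dose to hit Cmax,ss on first dose: D_load = D_maint·R ≈ 436 × 4.33467 ≈ 1889.92 mg.

1890 mg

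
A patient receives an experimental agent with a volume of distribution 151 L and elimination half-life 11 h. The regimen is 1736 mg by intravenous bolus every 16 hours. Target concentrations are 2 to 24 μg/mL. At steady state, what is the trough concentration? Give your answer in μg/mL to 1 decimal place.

6.6 μg/mL

k = ln2/t½ = ln2/11 ≈ 0.063013 h⁻¹; fraction remaining f = e^(−kτ) = e^(−0.063013×16) ≈ 0.3649.
Accumulation ratio R = 1/(1 − f) ≈ 1/0.6351 ≈ 1.5746.
Each bolus raises the concentration by D/Vd = 1736/151 ≈ 11.497 μg/mL.
Cmax,ss = C₀/(1 − f) ≈ 11.497/0.6351 ≈ 18.103 μg/mL.
Steady-state trough Cmin,ss = Cmax,ss·f ≈ 18.103 × 0.3649 ≈ 6.606 μg/mL.
Trough 6.6 μg/mL vs MEC 2 μg/mL: adequate.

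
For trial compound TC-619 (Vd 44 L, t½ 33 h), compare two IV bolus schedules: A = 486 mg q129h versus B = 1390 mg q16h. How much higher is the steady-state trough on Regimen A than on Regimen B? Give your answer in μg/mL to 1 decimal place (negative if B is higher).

Regimen A: f = (1/2)^(129/33) ≈ 0.0666; Cmin,ss = (486/44)·f/(1−f) ≈ 0.788 μg/mL.
Regimen B: f = (1/2)^(16/33) ≈ 0.7146; Cmin,ss = (1390/44)·f/(1−f) ≈ 79.099 μg/mL.
Difference ≈ 0.788 − 79.099 ≈ -78.311 μg/mL.

-78.3 μg/mL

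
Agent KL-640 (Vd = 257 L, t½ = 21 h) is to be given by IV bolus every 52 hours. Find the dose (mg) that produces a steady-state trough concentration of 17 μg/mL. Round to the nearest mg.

19941 mg

τ/t½ = 52/21 ≈ 2.4762, so f = (1/2)^(52/21) ≈ 0.179718.
Cmin,ss = (D/Vd)·f/(1−f), so D = Cmin,ss·Vd·(1−f)/f.
D = 17 × 257 × (1−f)/f ≈ 17 × 257 × 4.56427 ≈ 19941.30 mg.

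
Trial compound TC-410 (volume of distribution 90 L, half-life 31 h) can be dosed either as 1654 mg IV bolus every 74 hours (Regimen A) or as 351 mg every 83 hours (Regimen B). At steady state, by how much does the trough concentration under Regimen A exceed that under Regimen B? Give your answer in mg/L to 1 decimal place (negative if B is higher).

Regimen A: f = (1/2)^(74/31) ≈ 0.1912; Cmin,ss = (1654/90)·f/(1−f) ≈ 4.344 mg/L.
Regimen B: f = (1/2)^(83/31) ≈ 0.1563; Cmin,ss = (351/90)·f/(1−f) ≈ 0.722 mg/L.
Difference ≈ 4.344 − 0.722 ≈ 3.622 mg/L.

3.6 mg/L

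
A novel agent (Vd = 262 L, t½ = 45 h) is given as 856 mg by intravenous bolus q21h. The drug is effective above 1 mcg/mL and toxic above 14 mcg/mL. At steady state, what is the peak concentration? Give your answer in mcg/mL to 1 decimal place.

k = ln2/t½ = ln2/45 ≈ 0.015403 h⁻¹; fraction remaining f = e^(−kτ) = e^(−0.015403×21) ≈ 0.7236.
Accumulation ratio R = 1/(1 − f) ≈ 1/0.2764 ≈ 3.6179.
Each bolus raises the concentration by D/Vd = 856/262 ≈ 3.267 mcg/mL.
Steady-state peak Cmax,ss = C₀·R ≈ 3.267 × 3.6179 ≈ 11.820 mcg/mL.
Peak 11.8 mcg/mL vs MTC 14 mcg/mL: below toxic threshold.

11.8 mcg/mL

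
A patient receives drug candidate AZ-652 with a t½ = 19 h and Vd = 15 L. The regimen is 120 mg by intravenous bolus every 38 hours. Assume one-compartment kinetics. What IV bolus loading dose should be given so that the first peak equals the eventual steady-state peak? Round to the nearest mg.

160 mg

f = (1/2)^(38/19) ≈ 0.250000; accumulation ratio R = 1/(1−f) ≈ 1.33333.
Loading dose to hit Cmax,ss on first dose: D_load = D_maint·R ≈ 120 × 1.33333 ≈ 160.00 mg.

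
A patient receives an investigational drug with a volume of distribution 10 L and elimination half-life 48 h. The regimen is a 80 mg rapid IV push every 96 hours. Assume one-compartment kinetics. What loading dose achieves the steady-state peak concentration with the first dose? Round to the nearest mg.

f = (1/2)^(96/48) ≈ 0.250000; accumulation ratio R = 1/(1−f) ≈ 1.33333.
Loading dose to hit Cmax,ss on first dose: D_load = D_maint·R ≈ 80 × 1.33333 ≈ 106.67 mg.

107 mg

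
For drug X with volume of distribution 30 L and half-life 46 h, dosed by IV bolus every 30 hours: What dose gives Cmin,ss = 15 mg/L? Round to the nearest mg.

257 mg

τ/t½ = 30/46 ≈ 0.65217, so f = (1/2)^(30/46) ≈ 0.636321.
Cmin,ss = (D/Vd)·f/(1−f), so D = Cmin,ss·Vd·(1−f)/f.
D = 15 × 30 × (1−f)/f ≈ 15 × 30 × 0.57153 ≈ 257.19 mg.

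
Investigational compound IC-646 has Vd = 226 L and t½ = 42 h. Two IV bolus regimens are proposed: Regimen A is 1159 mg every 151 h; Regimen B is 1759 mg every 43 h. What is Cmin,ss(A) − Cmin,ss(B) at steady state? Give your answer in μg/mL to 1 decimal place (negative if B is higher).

-7.1 μg/mL

Regimen A: f = (1/2)^(151/42) ≈ 0.0827; Cmin,ss = (1159/226)·f/(1−f) ≈ 0.462 μg/mL.
Regimen B: f = (1/2)^(43/42) ≈ 0.4918; Cmin,ss = (1759/226)·f/(1−f) ≈ 7.532 μg/mL.
Difference ≈ 0.462 − 7.532 ≈ -7.070 μg/mL.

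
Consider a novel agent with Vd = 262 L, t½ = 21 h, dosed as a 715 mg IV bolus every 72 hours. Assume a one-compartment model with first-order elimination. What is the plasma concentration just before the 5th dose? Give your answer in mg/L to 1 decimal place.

0.3 mg/L

f = (1/2)^(τ/t½) = (1/2)^(72/21) ≈ 0.0929.
C₀ = D/Vd = 715/262 ≈ 2.729 mg/L.
Before the 5th dose, 4 doses have been given. Superposition: Cmin = C₀·(f + f² + … + f^4).
≈ 2.729 × (0.0929 + 0.0086 + 0.0008 + 0.0001) ≈ 2.729 × 0.1024 ≈ 0.279 mg/L.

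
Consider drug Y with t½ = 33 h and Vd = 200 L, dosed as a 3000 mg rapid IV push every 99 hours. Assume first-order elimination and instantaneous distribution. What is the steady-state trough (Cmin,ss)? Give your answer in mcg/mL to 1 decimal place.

τ = 99 h = 3 half-lives, so f = (1/2)^3 = 0.125.
Accumulation ratio R = 1/(1 − f) = 1/0.875 = 8/7.
Single-dose peak C₀ = D/Vd = 3000/200 = 15 mcg/mL.
Steady-state peak Cmax,ss = C₀·R = 15 × 8/7 ≈ 17.143 mcg/mL.
Steady-state trough Cmin,ss = Cmax,ss·f ≈ 17.143 × 0.125 ≈ 2.143 mcg/mL.

2.1 mcg/mL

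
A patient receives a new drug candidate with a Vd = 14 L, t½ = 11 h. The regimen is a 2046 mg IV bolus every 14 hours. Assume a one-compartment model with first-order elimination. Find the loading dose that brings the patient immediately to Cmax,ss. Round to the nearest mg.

3491 mg

f = (1/2)^(14/11) ≈ 0.413877; accumulation ratio R = 1/(1−f) ≈ 1.70613.
Loading dose to hit Cmax,ss on first dose: D_load = D_maint·R ≈ 2046 × 1.70613 ≈ 3490.74 mg.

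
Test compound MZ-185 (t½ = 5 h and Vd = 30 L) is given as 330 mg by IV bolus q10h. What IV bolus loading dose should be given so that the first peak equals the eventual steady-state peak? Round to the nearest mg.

440 mg

f = (1/2)^(10/5) ≈ 0.250000; accumulation ratio R = 1/(1−f) ≈ 1.33333.
Loading dose to hit Cmax,ss on first dose: D_load = D_maint·R ≈ 330 × 1.33333 ≈ 440.00 mg.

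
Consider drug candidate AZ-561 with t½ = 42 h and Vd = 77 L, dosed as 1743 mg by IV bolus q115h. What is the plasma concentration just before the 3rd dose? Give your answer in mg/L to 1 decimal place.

3.9 mg/L

f = (1/2)^(τ/t½) = (1/2)^(115/42) ≈ 0.1499.
C₀ = D/Vd = 1743/77 ≈ 22.636 mg/L.
Before the 3rd dose, 2 doses have been given. Superposition: Cmin = C₀·(f + f²).
≈ 22.636 × (0.1499 + 0.0225) ≈ 22.636 × 0.1724 ≈ 3.902 mg/L.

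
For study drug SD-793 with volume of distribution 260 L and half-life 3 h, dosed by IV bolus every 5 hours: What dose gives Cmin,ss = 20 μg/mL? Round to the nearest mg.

11309 mg

τ/t½ = 5/3 ≈ 1.6667, so f = (1/2)^(5/3) ≈ 0.314980.
Cmin,ss = (D/Vd)·f/(1−f), so D = Cmin,ss·Vd·(1−f)/f.
D = 20 × 260 × (1−f)/f ≈ 20 × 260 × 2.17480 ≈ 11308.96 mg.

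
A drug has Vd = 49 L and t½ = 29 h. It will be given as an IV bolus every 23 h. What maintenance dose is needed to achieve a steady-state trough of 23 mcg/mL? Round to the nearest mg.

826 mg

τ/t½ = 23/29 ≈ 0.7931, so f = (1/2)^(23/29) ≈ 0.577101.
Cmin,ss = (D/Vd)·f/(1−f), so D = Cmin,ss·Vd·(1−f)/f.
D = 23 × 49 × (1−f)/f ≈ 23 × 49 × 0.73280 ≈ 825.87 mg.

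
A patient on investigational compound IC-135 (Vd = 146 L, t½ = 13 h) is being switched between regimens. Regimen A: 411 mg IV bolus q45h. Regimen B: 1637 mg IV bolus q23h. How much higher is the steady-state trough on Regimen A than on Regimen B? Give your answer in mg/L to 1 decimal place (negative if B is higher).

-4.4 mg/L

Regimen A: f = (1/2)^(45/13) ≈ 0.0908; Cmin,ss = (411/146)·f/(1−f) ≈ 0.281 mg/L.
Regimen B: f = (1/2)^(23/13) ≈ 0.2934; Cmin,ss = (1637/146)·f/(1−f) ≈ 4.656 mg/L.
Difference ≈ 0.281 − 4.656 ≈ -4.375 mg/L.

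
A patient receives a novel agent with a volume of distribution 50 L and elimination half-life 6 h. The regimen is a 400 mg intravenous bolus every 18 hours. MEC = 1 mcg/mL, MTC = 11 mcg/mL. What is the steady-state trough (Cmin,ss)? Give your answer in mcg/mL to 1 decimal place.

1.1 mcg/mL

The dosing interval is 3 half-lives, so f = 2^(−3) = 0.125.
Accumulation ratio R = 1/(1 − f) = 1/0.875 = 8/7.
Single-dose peak C₀ = D/Vd = 400/50 = 8 mcg/mL.
Steady-state peak Cmax,ss = C₀·R = 8 × 8/7 ≈ 9.143 mcg/mL.
Steady-state trough Cmin,ss = Cmax,ss·f ≈ 9.143 × 0.125 ≈ 1.143 mcg/mL.
Trough 1.1 mcg/mL vs MEC 1 mcg/mL: adequate.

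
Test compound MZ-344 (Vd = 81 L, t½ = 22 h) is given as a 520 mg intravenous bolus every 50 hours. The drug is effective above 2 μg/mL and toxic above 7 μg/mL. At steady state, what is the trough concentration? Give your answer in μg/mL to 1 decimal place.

1.7 μg/mL

k = ln2/t½ = ln2/22 ≈ 0.031507 h⁻¹; fraction remaining f = e^(−kτ) = e^(−0.031507×50) ≈ 0.2069.
Single-dose peak C₀ = D/Vd = 520/81 ≈ 6.420 μg/mL.
Steady-state trough Cmin,ss = C₀·f/(1−f) ≈ 6.420 × 0.2069/0.7931 ≈ 1.675 μg/mL.
Trough 1.7 μg/mL vs MEC 2 μg/mL: subtherapeutic.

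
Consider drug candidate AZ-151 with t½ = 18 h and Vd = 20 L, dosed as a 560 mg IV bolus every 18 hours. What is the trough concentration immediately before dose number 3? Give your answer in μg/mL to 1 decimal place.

f = (1/2)^(τ/t½) = (1/2)^(18/18) ≈ 0.5000.
C₀ = D/Vd = 560/20 ≈ 28.000 μg/mL.
Before the 3rd dose, 2 doses have been given. Superposition: Cmin = C₀·(f + f²).
≈ 28.000 × (0.5000 + 0.2500) ≈ 28.000 × 0.7500 ≈ 21.000 μg/mL.

21.0 μg/mL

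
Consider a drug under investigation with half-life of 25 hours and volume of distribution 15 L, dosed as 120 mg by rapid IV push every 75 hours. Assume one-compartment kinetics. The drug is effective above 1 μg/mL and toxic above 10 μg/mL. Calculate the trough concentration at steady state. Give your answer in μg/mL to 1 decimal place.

1.1 μg/mL

τ = 75 h = 3 half-lives, so f = (1/2)^3 = 0.125.
Accumulation ratio R = 1/(1 − f) = 1/0.875 = 8/7.
Single-dose peak C₀ = D/Vd = 120/15 = 8 μg/mL.
Steady-state peak Cmax,ss = C₀·R = 8 × 8/7 ≈ 9.143 μg/mL.
Steady-state trough Cmin,ss = Cmax,ss·f ≈ 9.143 × 0.125 ≈ 1.143 μg/mL.
Trough 1.1 μg/mL vs MEC 1 μg/mL: adequate.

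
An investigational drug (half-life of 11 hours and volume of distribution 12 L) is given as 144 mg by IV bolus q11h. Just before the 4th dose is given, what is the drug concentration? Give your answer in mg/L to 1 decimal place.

10.5 mg/L

f = (1/2)^(τ/t½) = (1/2)^(11/11) ≈ 0.5000.
C₀ = D/Vd = 144/12 ≈ 12.000 mg/L.
Before the 4th dose, 3 doses have been given. Superposition: Cmin = C₀·(f + f² + … + f^3).
≈ 12.000 × (0.5000 + 0.2500 + 0.1250) ≈ 12.000 × 0.8750 ≈ 10.500 mg/L.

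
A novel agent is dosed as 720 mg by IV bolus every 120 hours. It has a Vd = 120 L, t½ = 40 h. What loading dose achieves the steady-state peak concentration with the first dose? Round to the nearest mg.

f = (1/2)^(120/40) ≈ 0.125000; accumulation ratio R = 1/(1−f) ≈ 1.14286.
Loading dose to hit Cmax,ss on first dose: D_load = D_maint·R ≈ 720 × 1.14286 ≈ 822.86 mg.

823 mg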